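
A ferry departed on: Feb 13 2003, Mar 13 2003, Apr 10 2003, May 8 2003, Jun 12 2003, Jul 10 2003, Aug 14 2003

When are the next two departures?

Sep 11 2003, Oct 9 2003

Gaps: 28, 28, 28, 35, 28, 35 days — a mix of 28 and 35. Every date is a Thursday.
Each is the 2nd Thursday of its month.
September 2003 — 2nd Thursday is Sep 11 2003.
2nd Thursday of October 2003: Oct 9 2003.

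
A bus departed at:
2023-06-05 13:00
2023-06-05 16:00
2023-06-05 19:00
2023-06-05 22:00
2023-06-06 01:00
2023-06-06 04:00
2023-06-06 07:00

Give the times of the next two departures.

2023-06-06 10:00, 2023-06-06 13:00

Spacing: 3, 3, 3, 3, 3, 3 h — constant 3 h.
2023-06-06 07:00 + 3 h = 2023-06-06 10:00.
2023-06-06 10:00 + 3 h = 2023-06-06 13:00.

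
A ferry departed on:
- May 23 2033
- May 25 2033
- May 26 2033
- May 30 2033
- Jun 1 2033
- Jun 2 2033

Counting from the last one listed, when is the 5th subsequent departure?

Gaps: 2, 1, 4, 2, 1 days — not constant, but cyclic with period 3.
The events fall on every Monday, Wednesday and Thursday.
The following Monday is Jun 6 2033.
Next Wednesday: Jun 8 2033.
Next Thursday: Jun 9 2033.
Next Monday: Jun 13 2033.
The following Wednesday is Jun 15 2033.

Jun 15 2033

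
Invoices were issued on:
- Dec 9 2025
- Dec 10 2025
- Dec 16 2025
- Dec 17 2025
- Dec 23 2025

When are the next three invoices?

Every event lands on a Tuesday or Wednesday (gaps cycle 1, 6, 1, 6).
So the schedule is: every Tuesday and Wednesday.
The following Wednesday is Dec 24 2025.
Next Tuesday: Dec 30 2025.
Next Wednesday: Dec 31 2025.

Dec 24 2025, Dec 30 2025, Dec 31 2025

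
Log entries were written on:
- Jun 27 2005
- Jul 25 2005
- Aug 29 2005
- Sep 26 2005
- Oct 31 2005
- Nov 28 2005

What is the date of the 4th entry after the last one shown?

These are Mondays with 28, 35, 28, 35, 28-day gaps.
Each is the final Monday of its month — Aug 29 2005 is past the 28th, so '4th Monday' doesn't fit.
December 2005 ends with Monday Dec 26 2005.
Last Monday of January 2006: Jan 30 2006.
February 2006 ends with Monday Feb 27 2006.
March 2006 ends with Monday Mar 27 2006.

Mar 27 2006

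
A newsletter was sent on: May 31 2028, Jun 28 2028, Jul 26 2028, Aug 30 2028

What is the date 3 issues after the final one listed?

Nov 29 2028

All Wednesdays; the gaps (28, 28, 35) vary with month length.
This is the last Wednesday of each month.
Last Wednesday of September 2028: Sep 27 2028.
October 2028 ends with Wednesday Oct 25 2028.
Last Wednesday of November 2028: Nov 29 2028.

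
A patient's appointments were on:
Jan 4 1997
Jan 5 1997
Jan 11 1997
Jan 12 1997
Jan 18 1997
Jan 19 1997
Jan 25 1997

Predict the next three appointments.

The gap pattern 1, 6, 1, 6, 1, 6 repeats every 2 events.
These are the Saturdays and Sundays of each week.
The following Sunday is Jan 26 1997.
The following Saturday is Feb 1 1997.
The following Sunday is Feb 2 1997.

Jan 26 1997, Feb 1 1997, Feb 2 1997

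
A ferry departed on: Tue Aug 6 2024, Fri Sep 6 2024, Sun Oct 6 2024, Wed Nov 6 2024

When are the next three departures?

Fri Dec 6 2024, Mon Jan 6 2025, Thu Feb 6 2025

Gaps: 31, 30, 31 days — not constant. Every event is on the 6th of the month.
Pattern: the 6th of each month.
Next: December 2024 → Fri Dec 6 2024.
January 2025: Mon Jan 6 2025.
Next: February 2025 → Thu Feb 6 2025.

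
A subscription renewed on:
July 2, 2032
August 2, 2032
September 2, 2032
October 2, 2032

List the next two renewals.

Gaps: 31, 31, 30 days — not constant. Every event is on the 2nd of the month.
Pattern: the 2nd of each month.
November 2032: November 2, 2032.
December 2032: December 2, 2032.

November 2, 2032; December 2, 2032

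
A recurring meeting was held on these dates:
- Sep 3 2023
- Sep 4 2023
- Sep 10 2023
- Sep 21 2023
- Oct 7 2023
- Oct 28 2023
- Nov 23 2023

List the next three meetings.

Dec 24 2023, Jan 29 2024, Mar 10 2024

The spacing grows by 5 each time: 1, 6, 11, 16, 21, 26 days.
Next gap: 31 days. Nov 23 2023 + 31 days = Dec 24 2023.
Next gap: 36 days. Dec 24 2023 + 36 days = Jan 29 2024.
Next gap: 41 days. Jan 29 2024 + 41 days = Mar 10 2024.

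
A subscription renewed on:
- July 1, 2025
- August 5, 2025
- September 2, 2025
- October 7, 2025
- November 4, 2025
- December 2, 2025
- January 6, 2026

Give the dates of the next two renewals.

All dates are Tuesdays, 35, 28, 35, 28, 28, 35 days apart.
Specifically, the 1st Tuesday of each month.
February 2026 — 1st Tuesday is February 3, 2026.
1st Tuesday of March 2026: March 3, 2026.

February 3, 2026; March 3, 2026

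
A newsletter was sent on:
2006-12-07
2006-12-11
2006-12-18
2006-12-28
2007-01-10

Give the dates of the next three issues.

Intervals are 4, 7, 10, 13 days — an arithmetic progression with common difference 3.
Next gap: 16 days. 2007-01-10 + 16 days = 2007-01-26.
Next gap: 19 days. 2007-01-26 + 19 days = 2007-02-14.
Next gap: 22 days. 2007-02-14 + 22 days = 2007-03-08.

2007-01-26, 2007-02-14, 2007-03-08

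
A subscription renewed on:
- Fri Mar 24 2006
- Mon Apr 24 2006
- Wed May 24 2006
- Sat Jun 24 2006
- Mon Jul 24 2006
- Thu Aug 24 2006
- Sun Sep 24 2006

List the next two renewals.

Each date is the 24th; the gaps (31, 30, 31, 30, 31, 31) track the month lengths.
The rule is the 24th of each month.
October 2006: Tue Oct 24 2006.
Next: November 2006 → Fri Nov 24 2006.

Tue Oct 24 2006, Fri Nov 24 2006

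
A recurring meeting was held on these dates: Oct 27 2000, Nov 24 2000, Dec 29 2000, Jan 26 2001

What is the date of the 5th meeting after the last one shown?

Every date is a Friday; gaps 28, 35, 28 days.
Each is the last Friday of its month (at least one falls on the 29th or later, ruling out '4th Friday').
February 2001 ends with Friday Feb 23 2001.
March 2001 ends with Friday Mar 30 2001.
April 2001 ends with Friday Apr 27 2001.
May 2001 ends with Friday May 25 2001.
Last Friday of June 2001: Jun 29 2001.

Jun 29 2001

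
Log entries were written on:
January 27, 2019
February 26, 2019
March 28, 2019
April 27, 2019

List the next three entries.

Gaps between consecutive events: 30, 30, 30 days — a constant 30-day interval.
April 27, 2019 + 30 days = May 27, 2019.
May 27, 2019 + 30 days = June 26, 2019.
June 26, 2019 + 30 days = July 26, 2019.

May 27, 2019; June 26, 2019; July 26, 2019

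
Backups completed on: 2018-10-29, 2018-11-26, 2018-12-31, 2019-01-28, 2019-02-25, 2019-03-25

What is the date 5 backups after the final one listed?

These are Mondays with 28, 35, 28, 28, 28-day gaps.
Each is the final Monday of its month — 2018-10-29 is past the 28th, so '4th Monday' doesn't fit.
April 2019 ends with Monday 2019-04-29.
May 2019 ends with Monday 2019-05-27.
June 2019 ends with Monday 2019-06-24.
July 2019 ends with Monday 2019-07-29.
Last Monday of August 2019: 2019-08-26.

2019-08-26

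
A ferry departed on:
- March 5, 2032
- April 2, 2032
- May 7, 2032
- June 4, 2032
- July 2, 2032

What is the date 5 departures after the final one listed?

December 3, 2032

These are Fridays at 28- or 35-day spacing (28, 35, 28, 28).
The pattern: 1st Friday of the month.
1st Friday of August 2032: August 6, 2032.
September 2032 — 1st Friday is September 3, 2032.
October 2032 — 1st Friday is October 1, 2032.
November 2032 — 1st Friday is November 5, 2032.
December 2032 — 1st Friday is December 3, 2032.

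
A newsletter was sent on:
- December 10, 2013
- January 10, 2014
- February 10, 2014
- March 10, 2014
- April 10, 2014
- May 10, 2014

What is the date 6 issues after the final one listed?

November 10, 2014

Gaps: 31, 31, 28, 31, 30 days — not constant. Every event is on the 10th of the month.
Pattern: the 10th of each month.
June 2014: June 10, 2014.
July 2014: July 10, 2014.
Next: August 2014 → August 10, 2014.
September 2014: September 10, 2014.
October 2014: October 10, 2014.
November 2014: November 10, 2014.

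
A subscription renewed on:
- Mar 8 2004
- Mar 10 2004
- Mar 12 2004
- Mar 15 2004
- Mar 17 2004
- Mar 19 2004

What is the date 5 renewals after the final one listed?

Mar 31 2004

The gap pattern 2, 2, 3, 2, 2 repeats every 3 events.
These are the Mondays, Wednesdays and Fridays of each week.
The following Monday is Mar 22 2004.
Next Wednesday: Mar 24 2004.
The following Friday is Mar 26 2004.
The following Monday is Mar 29 2004.
The following Wednesday is Mar 31 2004.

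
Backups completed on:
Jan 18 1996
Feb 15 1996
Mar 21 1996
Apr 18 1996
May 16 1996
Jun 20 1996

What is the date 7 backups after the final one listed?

Jan 16 1997

All dates are Thursdays, 28, 35, 28, 28, 35 days apart.
Specifically, the 3rd Thursday of each month.
3rd Thursday of July 1996: Jul 18 1996.
August 1996 — 3rd Thursday is Aug 15 1996.
September 1996 — 3rd Thursday is Sep 19 1996.
October 1996 — 3rd Thursday is Oct 17 1996.
November 1996 — 3rd Thursday is Nov 21 1996.
December 1996 — 3rd Thursday is Dec 19 1996.
3rd Thursday of January 1997: Jan 16 1997.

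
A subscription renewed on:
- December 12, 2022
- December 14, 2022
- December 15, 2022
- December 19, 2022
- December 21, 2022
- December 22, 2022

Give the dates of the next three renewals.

December 26, 2022; December 28, 2022; December 29, 2022

The gap pattern 2, 1, 4, 2, 1 repeats every 3 events.
These are the Mondays, Wednesdays and Thursdays of each week.
The following Monday is December 26, 2022.
The following Wednesday is December 28, 2022.
The following Thursday is December 29, 2022.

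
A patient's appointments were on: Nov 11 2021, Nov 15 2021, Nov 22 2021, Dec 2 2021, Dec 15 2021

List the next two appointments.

Intervals are 4, 7, 10, 13 days — an arithmetic progression with common difference 3.
Next gap: 16 days. Dec 15 2021 + 16 days = Dec 31 2021.
Next gap: 19 days. Dec 31 2021 + 19 days = Jan 19 2022.

Dec 31 2021, Jan 19 2022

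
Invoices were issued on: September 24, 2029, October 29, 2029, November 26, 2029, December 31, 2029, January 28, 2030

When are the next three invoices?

February 25, 2030; March 25, 2030; April 29, 2030

Every date is a Monday; gaps 35, 28, 35, 28 days.
Each is the last Monday of its month (at least one falls on the 29th or later, ruling out '4th Monday').
February 2030 ends with Monday February 25, 2030.
March 2030 ends with Monday March 25, 2030.
April 2030 ends with Monday April 29, 2030.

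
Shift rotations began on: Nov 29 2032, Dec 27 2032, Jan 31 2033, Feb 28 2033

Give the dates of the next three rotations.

Mar 28 2033, Apr 25 2033, May 30 2033

These are Mondays with 28, 35, 28-day gaps.
Each is the final Monday of its month — Nov 29 2032 is past the 28th, so '4th Monday' doesn't fit.
Last Monday of March 2033: Mar 28 2033.
Last Monday of April 2033: Apr 25 2033.
Last Monday of May 2033: May 30 2033.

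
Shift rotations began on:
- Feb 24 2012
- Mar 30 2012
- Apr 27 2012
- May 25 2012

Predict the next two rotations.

Jun 29 2012, Jul 27 2012

These are Fridays with 35, 28, 28-day gaps.
Each is the final Friday of its month — Mar 30 2012 is past the 28th, so '4th Friday' doesn't fit.
June 2012 ends with Friday Jun 29 2012.
July 2012 ends with Friday Jul 27 2012.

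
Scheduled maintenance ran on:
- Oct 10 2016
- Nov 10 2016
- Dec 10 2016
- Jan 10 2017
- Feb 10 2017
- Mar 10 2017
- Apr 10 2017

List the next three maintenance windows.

The day-of-month is always 10 (31, 30, 31, 31, 28, 31 days between events).
So this recurs on the 10th of each month.
Next: May 2017 → May 10 2017.
Next: June 2017 → Jun 10 2017.
Next: July 2017 → Jul 10 2017.

May 10 2017, Jun 10 2017, Jul 10 2017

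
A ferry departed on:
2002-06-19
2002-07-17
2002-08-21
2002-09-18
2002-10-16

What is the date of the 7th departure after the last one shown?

These are Wednesdays at 28- or 35-day spacing (28, 35, 28, 28).
The pattern: 3rd Wednesday of the month.
November 2002 — 3rd Wednesday is 2002-11-20.
December 2002 — 3rd Wednesday is 2002-12-18.
3rd Wednesday of January 2003: 2003-01-15.
February 2003 — 3rd Wednesday is 2003-02-19.
March 2003 — 3rd Wednesday is 2003-03-19.
3rd Wednesday of April 2003: 2003-04-16.
3rd Wednesday of May 2003: 2003-05-21.

2003-05-21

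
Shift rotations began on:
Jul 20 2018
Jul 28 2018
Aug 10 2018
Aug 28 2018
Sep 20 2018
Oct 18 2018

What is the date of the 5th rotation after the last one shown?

Intervals are 8, 13, 18, 23, 28 days — an arithmetic progression with common difference 5.
Next gap: 33 days. Oct 18 2018 + 33 days = Nov 20 2018.
Next gap: 38 days. Nov 20 2018 + 38 days = Dec 28 2018.
Next gap: 43 days. Dec 28 2018 + 43 days = Feb 9 2019.
Next gap: 48 days. Feb 9 2019 + 48 days = Mar 29 2019.
Next gap: 53 days. Mar 29 2019 + 53 days = May 21 2019.

May 21 2019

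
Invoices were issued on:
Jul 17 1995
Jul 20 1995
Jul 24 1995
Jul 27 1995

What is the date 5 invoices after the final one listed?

Aug 14 1995

The gap pattern 3, 4, 3 repeats every 2 events.
These are the Mondays and Thursdays of each week.
Next Monday: Jul 31 1995.
Next Thursday: Aug 3 1995.
The following Monday is Aug 7 1995.
Next Thursday: Aug 10 1995.
Next Monday: Aug 14 1995.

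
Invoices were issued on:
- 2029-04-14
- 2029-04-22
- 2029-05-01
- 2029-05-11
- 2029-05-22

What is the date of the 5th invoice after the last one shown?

The spacing grows by 1 each time: 8, 9, 10, 11 days.
Next gap: 12 days. 2029-05-22 + 12 days = 2029-06-03.
Next gap: 13 days. 2029-06-03 + 13 days = 2029-06-16.
Next gap: 14 days. 2029-06-16 + 14 days = 2029-06-30.
Next gap: 15 days. 2029-06-30 + 15 days = 2029-07-15.
Next gap: 16 days. 2029-07-15 + 16 days = 2029-07-31.

2029-07-31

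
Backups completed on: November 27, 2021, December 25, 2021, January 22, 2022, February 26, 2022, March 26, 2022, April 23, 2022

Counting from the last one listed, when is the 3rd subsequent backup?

July 23, 2022

All dates are Saturdays, 28, 28, 35, 28, 28 days apart.
Specifically, the 4th Saturday of each month.
4th Saturday of May 2022: May 28, 2022.
June 2022 — 4th Saturday is June 25, 2022.
July 2022 — 4th Saturday is July 23, 2022.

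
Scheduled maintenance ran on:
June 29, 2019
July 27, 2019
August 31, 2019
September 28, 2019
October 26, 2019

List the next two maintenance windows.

November 30, 2019; December 28, 2019

Every date is a Saturday; gaps 28, 35, 28, 28 days.
Each is the last Saturday of its month (at least one falls on the 29th or later, ruling out '4th Saturday').
Last Saturday of November 2019: November 30, 2019.
Last Saturday of December 2019: December 28, 2019.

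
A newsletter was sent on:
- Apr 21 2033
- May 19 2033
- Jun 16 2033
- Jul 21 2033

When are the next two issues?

Aug 18 2033, Sep 15 2033

Gaps: 28, 28, 35 days — a mix of 28 and 35. Every date is a Thursday.
Each is the 3rd Thursday of its month.
3rd Thursday of August 2033: Aug 18 2033.
September 2033 — 3rd Thursday is Sep 15 2033.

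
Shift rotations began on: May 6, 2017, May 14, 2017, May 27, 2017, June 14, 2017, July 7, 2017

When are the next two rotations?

August 4, 2017; September 6, 2017

The spacing grows by 5 each time: 8, 13, 18, 23 days.
Next gap: 28 days. July 7, 2017 + 28 days = August 4, 2017.
Next gap: 33 days. August 4, 2017 + 33 days = September 6, 2017.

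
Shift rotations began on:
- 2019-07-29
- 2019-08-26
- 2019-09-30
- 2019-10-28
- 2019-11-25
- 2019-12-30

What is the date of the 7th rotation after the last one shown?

Every date is a Monday; gaps 28, 35, 28, 28, 35 days.
Each is the last Monday of its month (at least one falls on the 29th or later, ruling out '4th Monday').
January 2020 ends with Monday 2020-01-27.
Last Monday of February 2020: 2020-02-24.
March 2020 ends with Monday 2020-03-30.
April 2020 ends with Monday 2020-04-27.
Last Monday of May 2020: 2020-05-25.
Last Monday of June 2020: 2020-06-29.
Last Monday of July 2020: 2020-07-27.

2020-07-27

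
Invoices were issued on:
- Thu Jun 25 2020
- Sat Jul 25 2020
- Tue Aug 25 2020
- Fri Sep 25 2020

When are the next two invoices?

Each date is the 25th; the gaps (30, 31, 31) track the month lengths.
The rule is the 25th of each month.
Next: October 2020 → Sun Oct 25 2020.
Next: November 2020 → Wed Nov 25 2020.

Sun Oct 25 2020, Wed Nov 25 2020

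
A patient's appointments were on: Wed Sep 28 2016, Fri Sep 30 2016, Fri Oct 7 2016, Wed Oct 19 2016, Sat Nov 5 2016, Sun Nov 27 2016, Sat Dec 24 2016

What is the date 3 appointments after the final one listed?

Fri Apr 14 2017

Intervals are 2, 7, 12, 17, 22, 27 days — an arithmetic progression with common difference 5.
Next gap: 32 days. Sat Dec 24 2016 + 32 days = Wed Jan 25 2017.
Next gap: 37 days. Wed Jan 25 2017 + 37 days = Fri Mar 3 2017.
Next gap: 42 days. Fri Mar 3 2017 + 42 days = Fri Apr 14 2017.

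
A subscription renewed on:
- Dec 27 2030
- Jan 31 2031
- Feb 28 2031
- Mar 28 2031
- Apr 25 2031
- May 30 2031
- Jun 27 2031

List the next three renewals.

All Fridays; the gaps (35, 28, 28, 28, 35, 28) vary with month length.
This is the last Friday of each month.
July 2031 ends with Friday Jul 25 2031.
August 2031 ends with Friday Aug 29 2031.
September 2031 ends with Friday Sep 26 2031.

Jul 25 2031, Aug 29 2031, Sep 26 2031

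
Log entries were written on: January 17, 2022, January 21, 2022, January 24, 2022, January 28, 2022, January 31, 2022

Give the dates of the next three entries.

Every event lands on a Monday or Friday (gaps cycle 4, 3, 4, 3).
So the schedule is: every Monday and Friday.
Next Friday: February 4, 2022.
Next Monday: February 7, 2022.
The following Friday is February 11, 2022.

February 4, 2022; February 7, 2022; February 11, 2022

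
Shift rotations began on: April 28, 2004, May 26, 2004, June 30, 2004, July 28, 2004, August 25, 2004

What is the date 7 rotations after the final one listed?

These are Wednesdays with 28, 35, 28, 28-day gaps.
Each is the final Wednesday of its month — June 30, 2004 is past the 28th, so '4th Wednesday' doesn't fit.
Last Wednesday of September 2004: September 29, 2004.
October 2004 ends with Wednesday October 27, 2004.
Last Wednesday of November 2004: November 24, 2004.
December 2004 ends with Wednesday December 29, 2004.
January 2005 ends with Wednesday January 26, 2005.
Last Wednesday of February 2005: February 23, 2005.
March 2005 ends with Wednesday March 30, 2005.

March 30, 2005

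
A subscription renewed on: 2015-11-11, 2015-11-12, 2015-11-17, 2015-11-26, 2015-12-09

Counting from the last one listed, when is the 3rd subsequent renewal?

The spacing grows by 4 each time: 1, 5, 9, 13 days.
Next gap: 17 days. 2015-12-09 + 17 days = 2015-12-26.
Next gap: 21 days. 2015-12-26 + 21 days = 2016-01-16.
Next gap: 25 days. 2016-01-16 + 25 days = 2016-02-10.

2016-02-10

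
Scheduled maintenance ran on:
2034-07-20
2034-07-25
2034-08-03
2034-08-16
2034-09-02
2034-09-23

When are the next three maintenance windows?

The spacing grows by 4 each time: 5, 9, 13, 17, 21 days.
Next gap: 25 days. 2034-09-23 + 25 days = 2034-10-18.
Next gap: 29 days. 2034-10-18 + 29 days = 2034-11-16.
Next gap: 33 days. 2034-11-16 + 33 days = 2034-12-19.

2034-10-18, 2034-11-16, 2034-12-19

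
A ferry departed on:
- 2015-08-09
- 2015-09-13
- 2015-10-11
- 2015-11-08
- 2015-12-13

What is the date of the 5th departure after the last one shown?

2016-05-08

Gaps: 35, 28, 28, 35 days — a mix of 28 and 35. Every date is a Sunday.
Each is the 2nd Sunday of its month.
January 2016 — 2nd Sunday is 2016-01-10.
2nd Sunday of February 2016: 2016-02-14.
March 2016 — 2nd Sunday is 2016-03-13.
April 2016 — 2nd Sunday is 2016-04-10.
2nd Sunday of May 2016: 2016-05-08.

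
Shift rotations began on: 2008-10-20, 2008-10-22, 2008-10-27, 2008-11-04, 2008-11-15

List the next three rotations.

2008-11-29, 2008-12-16, 2009-01-05

The spacing grows by 3 each time: 2, 5, 8, 11 days.
Next gap: 14 days. 2008-11-15 + 14 days = 2008-11-29.
Next gap: 17 days. 2008-11-29 + 17 days = 2008-12-16.
Next gap: 20 days. 2008-12-16 + 20 days = 2009-01-05.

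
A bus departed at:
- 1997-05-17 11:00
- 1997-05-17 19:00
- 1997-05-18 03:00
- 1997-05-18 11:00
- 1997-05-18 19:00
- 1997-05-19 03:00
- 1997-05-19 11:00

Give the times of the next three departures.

1997-05-19 19:00, 1997-05-20 03:00, 1997-05-20 11:00

The interval is a steady 8 hours (8, 8, 8, 8, 8, 8).
1997-05-19 11:00 + 8 h = 1997-05-19 19:00.
1997-05-19 19:00 + 8 h = 1997-05-20 03:00.
1997-05-20 03:00 + 8 h = 1997-05-20 11:00.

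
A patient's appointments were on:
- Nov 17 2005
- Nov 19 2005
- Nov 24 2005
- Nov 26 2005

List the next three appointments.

Dec 1 2005, Dec 3 2005, Dec 8 2005

Every event lands on a Thursday or Saturday (gaps cycle 2, 5, 2).
So the schedule is: every Thursday and Saturday.
Next Thursday: Dec 1 2005.
The following Saturday is Dec 3 2005.
The following Thursday is Dec 8 2005.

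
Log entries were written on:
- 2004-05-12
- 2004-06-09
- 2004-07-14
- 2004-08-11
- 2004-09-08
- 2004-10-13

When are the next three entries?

These are Wednesdays at 28- or 35-day spacing (28, 35, 28, 28, 35).
The pattern: 2nd Wednesday of the month.
November 2004 — 2nd Wednesday is 2004-11-10.
December 2004 — 2nd Wednesday is 2004-12-08.
January 2005 — 2nd Wednesday is 2005-01-12.

2004-11-10, 2004-12-08, 2005-01-12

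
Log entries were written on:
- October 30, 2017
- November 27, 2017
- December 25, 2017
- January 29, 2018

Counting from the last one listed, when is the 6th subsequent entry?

Every date is a Monday; gaps 28, 28, 35 days.
Each is the last Monday of its month (at least one falls on the 29th or later, ruling out '4th Monday').
February 2018 ends with Monday February 26, 2018.
March 2018 ends with Monday March 26, 2018.
Last Monday of April 2018: April 30, 2018.
May 2018 ends with Monday May 28, 2018.
Last Monday of June 2018: June 25, 2018.
Last Monday of July 2018: July 30, 2018.

July 30, 2018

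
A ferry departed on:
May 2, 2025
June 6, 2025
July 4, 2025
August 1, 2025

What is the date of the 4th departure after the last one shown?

December 5, 2025

These are Fridays at 28- or 35-day spacing (35, 28, 28).
The pattern: 1st Friday of the month.
September 2025 — 1st Friday is September 5, 2025.
1st Friday of October 2025: October 3, 2025.
1st Friday of November 2025: November 7, 2025.
1st Friday of December 2025: December 5, 2025.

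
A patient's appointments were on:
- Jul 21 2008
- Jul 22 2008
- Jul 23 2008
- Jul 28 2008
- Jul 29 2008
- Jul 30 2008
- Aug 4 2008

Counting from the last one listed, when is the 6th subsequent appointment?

Every event lands on a Monday or Tuesday or Wednesday (gaps cycle 1, 1, 5, 1, 1, 5).
So the schedule is: every Monday, Tuesday and Wednesday.
The following Tuesday is Aug 5 2008.
Next Wednesday: Aug 6 2008.
The following Monday is Aug 11 2008.
Next Tuesday: Aug 12 2008.
Next Wednesday: Aug 13 2008.
The following Monday is Aug 18 2008.

Aug 18 2008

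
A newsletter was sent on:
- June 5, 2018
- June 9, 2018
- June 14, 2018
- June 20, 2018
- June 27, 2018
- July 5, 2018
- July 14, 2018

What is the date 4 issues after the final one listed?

August 29, 2018

The spacing grows by 1 each time: 4, 5, 6, 7, 8, 9 days.
Next gap: 10 days. July 14, 2018 + 10 days = July 24, 2018.
Next gap: 11 days. July 24, 2018 + 11 days = August 4, 2018.
Next gap: 12 days. August 4, 2018 + 12 days = August 16, 2018.
Next gap: 13 days. August 16, 2018 + 13 days = August 29, 2018.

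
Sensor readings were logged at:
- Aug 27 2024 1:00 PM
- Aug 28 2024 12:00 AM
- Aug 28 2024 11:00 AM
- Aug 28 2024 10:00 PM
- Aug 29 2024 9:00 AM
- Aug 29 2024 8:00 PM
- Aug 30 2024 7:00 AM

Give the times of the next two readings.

Aug 30 2024 6:00 PM, Aug 31 2024 5:00 AM

Gaps: 11, 11, 11, 11, 11, 11 hours — each event is 11 hours after the previous one.
Aug 30 2024 7:00 AM + 11 h = Aug 30 2024 6:00 PM.
Aug 30 2024 6:00 PM + 11 h = Aug 31 2024 5:00 AM.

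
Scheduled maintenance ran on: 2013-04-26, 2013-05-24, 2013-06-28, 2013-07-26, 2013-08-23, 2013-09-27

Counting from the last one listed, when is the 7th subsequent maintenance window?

Gaps: 28, 35, 28, 28, 35 days — a mix of 28 and 35. Every date is a Friday.
Each is the 4th Friday of its month.
October 2013 — 4th Friday is 2013-10-25.
November 2013 — 4th Friday is 2013-11-22.
4th Friday of December 2013: 2013-12-27.
January 2014 — 4th Friday is 2014-01-24.
February 2014 — 4th Friday is 2014-02-28.
March 2014 — 4th Friday is 2014-03-28.
April 2014 — 4th Friday is 2014-04-25.

2014-04-25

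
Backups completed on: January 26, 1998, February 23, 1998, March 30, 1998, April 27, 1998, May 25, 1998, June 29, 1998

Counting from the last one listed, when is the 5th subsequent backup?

November 30, 1998

Every date is a Monday; gaps 28, 35, 28, 28, 35 days.
Each is the last Monday of its month (at least one falls on the 29th or later, ruling out '4th Monday').
Last Monday of July 1998: July 27, 1998.
Last Monday of August 1998: August 31, 1998.
September 1998 ends with Monday September 28, 1998.
Last Monday of October 1998: October 26, 1998.
Last Monday of November 1998: November 30, 1998.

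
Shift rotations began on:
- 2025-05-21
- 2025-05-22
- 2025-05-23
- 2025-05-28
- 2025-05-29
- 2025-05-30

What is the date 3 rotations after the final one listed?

Every event lands on a Wednesday or Thursday or Friday (gaps cycle 1, 1, 5, 1, 1).
So the schedule is: every Wednesday, Thursday and Friday.
The following Wednesday is 2025-06-04.
Next Thursday: 2025-06-05.
Next Friday: 2025-06-06.

2025-06-06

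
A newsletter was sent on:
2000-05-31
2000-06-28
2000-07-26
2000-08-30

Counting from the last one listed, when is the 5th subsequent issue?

2001-01-31

All Wednesdays; the gaps (28, 28, 35) vary with month length.
This is the last Wednesday of each month.
Last Wednesday of September 2000: 2000-09-27.
October 2000 ends with Wednesday 2000-10-25.
November 2000 ends with Wednesday 2000-11-29.
December 2000 ends with Wednesday 2000-12-27.
Last Wednesday of January 2001: 2001-01-31.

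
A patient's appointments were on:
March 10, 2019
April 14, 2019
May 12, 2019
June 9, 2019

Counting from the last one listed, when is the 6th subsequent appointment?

December 8, 2019

These are Sundays at 28- or 35-day spacing (35, 28, 28).
The pattern: 2nd Sunday of the month.
July 2019 — 2nd Sunday is July 14, 2019.
2nd Sunday of August 2019: August 11, 2019.
2nd Sunday of September 2019: September 8, 2019.
October 2019 — 2nd Sunday is October 13, 2019.
2nd Sunday of November 2019: November 10, 2019.
December 2019 — 2nd Sunday is December 8, 2019.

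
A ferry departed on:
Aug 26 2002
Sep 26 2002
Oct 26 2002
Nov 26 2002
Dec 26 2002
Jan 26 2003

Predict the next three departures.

Feb 26 2003, Mar 26 2003, Apr 26 2003

The day-of-month is always 26 (31, 30, 31, 30, 31 days between events).
So this recurs on the 26th of each month.
Next: February 2003 → Feb 26 2003.
March 2003: Mar 26 2003.
Next: April 2003 → Apr 26 2003.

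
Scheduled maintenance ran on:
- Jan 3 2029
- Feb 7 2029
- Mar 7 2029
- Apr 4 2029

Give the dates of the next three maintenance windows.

May 2 2029, Jun 6 2029, Jul 4 2029

These are Wednesdays at 28- or 35-day spacing (35, 28, 28).
The pattern: 1st Wednesday of the month.
May 2029 — 1st Wednesday is May 2 2029.
June 2029 — 1st Wednesday is Jun 6 2029.
1st Wednesday of July 2029: Jul 4 2029.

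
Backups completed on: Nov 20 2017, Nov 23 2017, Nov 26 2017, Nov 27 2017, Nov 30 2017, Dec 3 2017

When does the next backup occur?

Gaps: 3, 3, 1, 3, 3 days — not constant, but cyclic with period 3.
The events fall on every Monday, Thursday and Sunday.
Next Monday: Dec 4 2017.

Dec 4 2017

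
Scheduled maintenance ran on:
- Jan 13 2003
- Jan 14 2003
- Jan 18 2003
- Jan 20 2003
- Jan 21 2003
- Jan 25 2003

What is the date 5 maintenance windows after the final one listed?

Every event lands on a Monday or Tuesday or Saturday (gaps cycle 1, 4, 2, 1, 4).
So the schedule is: every Monday, Tuesday and Saturday.
Next Monday: Jan 27 2003.
The following Tuesday is Jan 28 2003.
The following Saturday is Feb 1 2003.
The following Monday is Feb 3 2003.
Next Tuesday: Feb 4 2003.

Feb 4 2003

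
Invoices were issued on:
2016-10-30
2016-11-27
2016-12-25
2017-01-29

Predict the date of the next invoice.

2017-02-26

These are Sundays with 28, 28, 35-day gaps.
Each is the final Sunday of its month — 2016-10-30 is past the 28th, so '4th Sunday' doesn't fit.
February 2017 ends with Sunday 2017-02-26.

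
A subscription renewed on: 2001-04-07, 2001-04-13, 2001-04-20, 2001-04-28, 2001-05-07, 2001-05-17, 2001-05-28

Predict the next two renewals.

The spacing grows by 1 each time: 6, 7, 8, 9, 10, 11 days.
Next gap: 12 days. 2001-05-28 + 12 days = 2001-06-09.
Next gap: 13 days. 2001-06-09 + 13 days = 2001-06-22.

2001-06-09, 2001-06-22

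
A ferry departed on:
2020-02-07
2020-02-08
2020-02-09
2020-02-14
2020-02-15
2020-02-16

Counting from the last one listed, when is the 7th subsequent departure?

2020-03-06

Gaps: 1, 1, 5, 1, 1 days — not constant, but cyclic with period 3.
The events fall on every Friday, Saturday and Sunday.
Next Friday: 2020-02-21.
The following Saturday is 2020-02-22.
Next Sunday: 2020-02-23.
Next Friday: 2020-02-28.
Next Saturday: 2020-02-29.
The following Sunday is 2020-03-01.
The following Friday is 2020-03-06.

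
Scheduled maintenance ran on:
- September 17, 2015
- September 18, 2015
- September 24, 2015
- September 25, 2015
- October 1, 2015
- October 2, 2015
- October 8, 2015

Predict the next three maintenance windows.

Gaps: 1, 6, 1, 6, 1, 6 days — not constant, but cyclic with period 2.
The events fall on every Thursday and Friday.
Next Friday: October 9, 2015.
Next Thursday: October 15, 2015.
Next Friday: October 16, 2015.

October 9, 2015; October 15, 2015; October 16, 2015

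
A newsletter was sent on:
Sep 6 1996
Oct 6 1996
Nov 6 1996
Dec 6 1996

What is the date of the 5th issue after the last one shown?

The day-of-month is always 6 (30, 31, 30 days between events).
So this recurs on the 6th of each month.
Next: January 1997 → Jan 6 1997.
February 1997: Feb 6 1997.
Next: March 1997 → Mar 6 1997.
April 1997: Apr 6 1997.
Next: May 1997 → May 6 1997.

May 6 1997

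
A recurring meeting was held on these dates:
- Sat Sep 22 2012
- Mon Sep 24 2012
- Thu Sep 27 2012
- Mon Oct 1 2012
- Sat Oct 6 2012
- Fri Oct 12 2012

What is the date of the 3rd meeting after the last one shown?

Mon Nov 5 2012

Gaps: 2, 3, 4, 5, 6 days — each gap is 1 larger than the previous one.
Next gap: 7 days. Fri Oct 12 2012 + 7 days = Fri Oct 19 2012.
Next gap: 8 days. Fri Oct 19 2012 + 8 days = Sat Oct 27 2012.
Next gap: 9 days. Sat Oct 27 2012 + 9 days = Mon Nov 5 2012.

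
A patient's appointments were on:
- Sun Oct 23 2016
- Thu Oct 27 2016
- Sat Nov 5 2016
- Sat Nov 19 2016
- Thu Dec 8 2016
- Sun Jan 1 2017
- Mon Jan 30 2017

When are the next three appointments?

Intervals are 4, 9, 14, 19, 24, 29 days — an arithmetic progression with common difference 5.
Next gap: 34 days. Mon Jan 30 2017 + 34 days = Sun Mar 5 2017.
Next gap: 39 days. Sun Mar 5 2017 + 39 days = Thu Apr 13 2017.
Next gap: 44 days. Thu Apr 13 2017 + 44 days = Sat May 27 2017.

Sun Mar 5 2017, Thu Apr 13 2017, Sat May 27 2017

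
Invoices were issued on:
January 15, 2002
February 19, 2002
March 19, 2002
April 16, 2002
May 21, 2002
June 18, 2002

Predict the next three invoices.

July 16, 2002; August 20, 2002; September 17, 2002

Gaps: 35, 28, 28, 35, 28 days — a mix of 28 and 35. Every date is a Tuesday.
Each is the 3rd Tuesday of its month.
3rd Tuesday of July 2002: July 16, 2002.
3rd Tuesday of August 2002: August 20, 2002.
September 2002 — 3rd Tuesday is September 17, 2002.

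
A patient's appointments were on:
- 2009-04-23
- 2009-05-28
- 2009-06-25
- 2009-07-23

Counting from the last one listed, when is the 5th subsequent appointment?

2009-12-24

All dates are Thursdays, 35, 28, 28 days apart.
Specifically, the 4th Thursday of each month.
4th Thursday of August 2009: 2009-08-27.
4th Thursday of September 2009: 2009-09-24.
October 2009 — 4th Thursday is 2009-10-22.
4th Thursday of November 2009: 2009-11-26.
December 2009 — 4th Thursday is 2009-12-24.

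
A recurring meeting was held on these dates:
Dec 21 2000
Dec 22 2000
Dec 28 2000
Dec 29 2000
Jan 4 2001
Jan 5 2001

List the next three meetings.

The gap pattern 1, 6, 1, 6, 1 repeats every 2 events.
These are the Thursdays and Fridays of each week.
The following Thursday is Jan 11 2001.
Next Friday: Jan 12 2001.
Next Thursday: Jan 18 2001.

Jan 11 2001, Jan 12 2001, Jan 18 2001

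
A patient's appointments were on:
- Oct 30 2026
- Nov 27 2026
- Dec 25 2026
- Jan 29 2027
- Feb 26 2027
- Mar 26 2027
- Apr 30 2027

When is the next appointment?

May 28 2027

All Fridays; the gaps (28, 28, 35, 28, 28, 35) vary with month length.
This is the last Friday of each month.
Last Friday of May 2027: May 28 2027.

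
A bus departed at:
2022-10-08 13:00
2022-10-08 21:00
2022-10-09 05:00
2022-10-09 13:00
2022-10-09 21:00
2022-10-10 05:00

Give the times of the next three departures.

Spacing: 8, 8, 8, 8, 8 h — constant 8 h.
2022-10-10 05:00 + 8 h = 2022-10-10 13:00.
2022-10-10 13:00 + 8 h = 2022-10-10 21:00.
2022-10-10 21:00 + 8 h = 2022-10-11 05:00.

2022-10-10 13:00, 2022-10-10 21:00, 2022-10-11 05:00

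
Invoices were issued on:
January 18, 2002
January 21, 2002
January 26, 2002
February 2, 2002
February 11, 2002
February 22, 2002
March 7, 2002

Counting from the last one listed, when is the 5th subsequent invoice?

June 10, 2002

The spacing grows by 2 each time: 3, 5, 7, 9, 11, 13 days.
Next gap: 15 days. March 7, 2002 + 15 days = March 22, 2002.
Next gap: 17 days. March 22, 2002 + 17 days = April 8, 2002.
Next gap: 19 days. April 8, 2002 + 19 days = April 27, 2002.
Next gap: 21 days. April 27, 2002 + 21 days = May 18, 2002.
Next gap: 23 days. May 18, 2002 + 23 days = June 10, 2002.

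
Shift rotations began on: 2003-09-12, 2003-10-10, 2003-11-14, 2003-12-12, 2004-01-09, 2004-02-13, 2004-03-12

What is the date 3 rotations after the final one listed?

2004-06-11

Gaps: 28, 35, 28, 28, 35, 28 days — a mix of 28 and 35. Every date is a Friday.
Each is the 2nd Friday of its month.
2nd Friday of April 2004: 2004-04-09.
May 2004 — 2nd Friday is 2004-05-14.
2nd Friday of June 2004: 2004-06-11.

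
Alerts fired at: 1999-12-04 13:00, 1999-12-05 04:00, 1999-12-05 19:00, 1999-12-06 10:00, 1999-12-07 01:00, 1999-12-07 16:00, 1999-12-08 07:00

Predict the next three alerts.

The interval is a steady 15 hours (15, 15, 15, 15, 15, 15).
1999-12-08 07:00 + 15 h = 1999-12-08 22:00.
1999-12-08 22:00 + 15 h = 1999-12-09 13:00.
1999-12-09 13:00 + 15 h = 1999-12-10 04:00.

1999-12-08 22:00, 1999-12-09 13:00, 1999-12-10 04:00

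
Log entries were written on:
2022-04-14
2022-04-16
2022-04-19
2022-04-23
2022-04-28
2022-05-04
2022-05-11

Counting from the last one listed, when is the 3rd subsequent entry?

2022-06-07

Intervals are 2, 3, 4, 5, 6, 7 days — an arithmetic progression with common difference 1.
Next gap: 8 days. 2022-05-11 + 8 days = 2022-05-19.
Next gap: 9 days. 2022-05-19 + 9 days = 2022-05-28.
Next gap: 10 days. 2022-05-28 + 10 days = 2022-06-07.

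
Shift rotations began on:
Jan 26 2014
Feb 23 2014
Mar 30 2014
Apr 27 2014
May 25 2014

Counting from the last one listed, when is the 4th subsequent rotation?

Every date is a Sunday; gaps 28, 35, 28, 28 days.
Each is the last Sunday of its month (at least one falls on the 29th or later, ruling out '4th Sunday').
June 2014 ends with Sunday Jun 29 2014.
Last Sunday of July 2014: Jul 27 2014.
August 2014 ends with Sunday Aug 31 2014.
September 2014 ends with Sunday Sep 28 2014.

Sep 28 2014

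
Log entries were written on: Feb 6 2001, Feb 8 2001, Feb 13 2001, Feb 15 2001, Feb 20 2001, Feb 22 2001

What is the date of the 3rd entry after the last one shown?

The gap pattern 2, 5, 2, 5, 2 repeats every 2 events.
These are the Tuesdays and Thursdays of each week.
Next Tuesday: Feb 27 2001.
The following Thursday is Mar 1 2001.
The following Tuesday is Mar 6 2001.

Mar 6 2001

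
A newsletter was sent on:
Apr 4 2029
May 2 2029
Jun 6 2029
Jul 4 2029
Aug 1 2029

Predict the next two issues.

Sep 5 2029, Oct 3 2029

These are Wednesdays at 28- or 35-day spacing (28, 35, 28, 28).
The pattern: 1st Wednesday of the month.
1st Wednesday of September 2029: Sep 5 2029.
October 2029 — 1st Wednesday is Oct 3 2029.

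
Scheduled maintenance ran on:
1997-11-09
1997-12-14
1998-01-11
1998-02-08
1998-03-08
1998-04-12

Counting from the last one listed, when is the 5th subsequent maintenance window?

1998-09-13

These are Sundays at 28- or 35-day spacing (35, 28, 28, 28, 35).
The pattern: 2nd Sunday of the month.
2nd Sunday of May 1998: 1998-05-10.
June 1998 — 2nd Sunday is 1998-06-14.
2nd Sunday of July 1998: 1998-07-12.
2nd Sunday of August 1998: 1998-08-09.
September 1998 — 2nd Sunday is 1998-09-13.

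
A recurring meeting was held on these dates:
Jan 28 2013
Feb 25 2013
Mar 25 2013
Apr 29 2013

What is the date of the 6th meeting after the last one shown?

Every date is a Monday; gaps 28, 28, 35 days.
Each is the last Monday of its month (at least one falls on the 29th or later, ruling out '4th Monday').
May 2013 ends with Monday May 27 2013.
June 2013 ends with Monday Jun 24 2013.
July 2013 ends with Monday Jul 29 2013.
August 2013 ends with Monday Aug 26 2013.
September 2013 ends with Monday Sep 30 2013.
Last Monday of October 2013: Oct 28 2013.

Oct 28 2013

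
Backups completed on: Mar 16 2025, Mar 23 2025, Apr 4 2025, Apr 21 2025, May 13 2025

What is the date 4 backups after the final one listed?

Intervals are 7, 12, 17, 22 days — an arithmetic progression with common difference 5.
Next gap: 27 days. May 13 2025 + 27 days = Jun 9 2025.
Next gap: 32 days. Jun 9 2025 + 32 days = Jul 11 2025.
Next gap: 37 days. Jul 11 2025 + 37 days = Aug 17 2025.
Next gap: 42 days. Aug 17 2025 + 42 days = Sep 28 2025.

Sep 28 2025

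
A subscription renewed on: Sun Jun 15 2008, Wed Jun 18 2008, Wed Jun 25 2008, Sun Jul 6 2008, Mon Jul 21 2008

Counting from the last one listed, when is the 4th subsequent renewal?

The spacing grows by 4 each time: 3, 7, 11, 15 days.
Next gap: 19 days. Mon Jul 21 2008 + 19 days = Sat Aug 9 2008.
Next gap: 23 days. Sat Aug 9 2008 + 23 days = Mon Sep 1 2008.
Next gap: 27 days. Mon Sep 1 2008 + 27 days = Sun Sep 28 2008.
Next gap: 31 days. Sun Sep 28 2008 + 31 days = Wed Oct 29 2008.

Wed Oct 29 2008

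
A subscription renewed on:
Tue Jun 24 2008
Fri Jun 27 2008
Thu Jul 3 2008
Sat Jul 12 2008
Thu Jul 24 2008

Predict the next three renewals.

Intervals are 3, 6, 9, 12 days — an arithmetic progression with common difference 3.
Next gap: 15 days. Thu Jul 24 2008 + 15 days = Fri Aug 8 2008.
Next gap: 18 days. Fri Aug 8 2008 + 18 days = Tue Aug 26 2008.
Next gap: 21 days. Tue Aug 26 2008 + 21 days = Tue Sep 16 2008.

Fri Aug 8 2008, Tue Aug 26 2008, Tue Sep 16 2008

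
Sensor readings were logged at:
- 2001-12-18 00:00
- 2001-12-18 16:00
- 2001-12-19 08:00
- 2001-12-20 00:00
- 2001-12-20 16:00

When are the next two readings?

Spacing: 16, 16, 16, 16 h — constant 16 h.
2001-12-20 16:00 + 16 h = 2001-12-21 08:00.
2001-12-21 08:00 + 16 h = 2001-12-22 00:00.

2001-12-21 08:00, 2001-12-22 00:00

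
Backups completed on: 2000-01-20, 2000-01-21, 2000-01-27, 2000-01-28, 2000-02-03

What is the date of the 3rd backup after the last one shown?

2000-02-11

Every event lands on a Thursday or Friday (gaps cycle 1, 6, 1, 6).
So the schedule is: every Thursday and Friday.
Next Friday: 2000-02-04.
Next Thursday: 2000-02-10.
The following Friday is 2000-02-11.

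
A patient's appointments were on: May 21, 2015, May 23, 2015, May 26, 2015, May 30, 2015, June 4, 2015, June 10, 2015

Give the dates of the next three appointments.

June 17, 2015; June 25, 2015; July 4, 2015

The spacing grows by 1 each time: 2, 3, 4, 5, 6 days.
Next gap: 7 days. June 10, 2015 + 7 days = June 17, 2015.
Next gap: 8 days. June 17, 2015 + 8 days = June 25, 2015.
Next gap: 9 days. June 25, 2015 + 9 days = July 4, 2015.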